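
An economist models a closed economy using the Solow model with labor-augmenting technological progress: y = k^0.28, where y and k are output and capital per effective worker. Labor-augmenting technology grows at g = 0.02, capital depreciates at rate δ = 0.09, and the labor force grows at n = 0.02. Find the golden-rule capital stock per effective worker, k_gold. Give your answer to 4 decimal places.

Capital per effective worker breaks even when investment replaces (n + g + δ)·k; here n + g + δ = 0.13.
Setting f'(k) = n+g+δ gives 0.28·k^(0.28−1) = 0.13, hence k_gold = (0.28/0.13)^(1/0.72) ≈ 2.9027.

k_gold ≈ 2.9027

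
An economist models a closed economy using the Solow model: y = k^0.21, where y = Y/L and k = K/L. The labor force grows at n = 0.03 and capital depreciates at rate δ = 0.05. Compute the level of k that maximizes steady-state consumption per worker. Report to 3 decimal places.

n + δ = 0.03 + 0.05 = 0.08.
At the golden rule the marginal product of capital equals n+δ: 0.21·k^(0.21−1) = 0.08. Solving, k_gold = (0.21/0.08)^(1/0.79) ≈ 3.3927.

k_gold ≈ 3.393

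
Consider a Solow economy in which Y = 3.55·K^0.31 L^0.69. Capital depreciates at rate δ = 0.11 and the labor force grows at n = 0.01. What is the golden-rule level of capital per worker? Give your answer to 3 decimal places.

Break-even investment rate: n + δ = 0.01 + 0.11 = 0.12.
Golden rule sets MPK = n+δ: 0.31·3.55·k^(0.31−1) = 0.12, so k_gold = (0.31·3.55/0.12)^(1/0.69) ≈ 24.8196.

k_gold ≈ 24.820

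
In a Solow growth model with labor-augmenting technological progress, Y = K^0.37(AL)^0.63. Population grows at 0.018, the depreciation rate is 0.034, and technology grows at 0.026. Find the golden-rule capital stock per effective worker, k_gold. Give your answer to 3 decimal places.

n + g + δ = 0.018 + 0.026 + 0.034 = 0.078.
Maximizing c = f(k) − (n+g+δ)·k gives f'(k) = n+g+δ, i.e. 0.37·k^(0.37−1) = 0.078, so k_gold = (0.37/0.078)^(1/0.63) ≈ 11.8355.

k_gold ≈ 11.835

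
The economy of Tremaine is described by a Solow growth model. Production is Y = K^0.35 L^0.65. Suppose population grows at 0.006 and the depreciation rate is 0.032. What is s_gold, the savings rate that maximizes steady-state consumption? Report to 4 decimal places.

Break-even investment rate: n + δ = 0.006 + 0.032 = 0.038.
At the golden rule MPK = n+δ, and in any Cobb-Douglas steady state s = (n+δ)·k/y = MPK·k/y = capital's share 0.35.

s_gold = 0.3500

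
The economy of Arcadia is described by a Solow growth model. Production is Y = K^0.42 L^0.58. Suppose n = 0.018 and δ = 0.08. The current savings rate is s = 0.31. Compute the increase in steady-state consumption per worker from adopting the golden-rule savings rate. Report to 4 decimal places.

Δc ≈ 0.0752

n + δ = 0.018 + 0.08 = 0.098.
Current steady state (s = 0.31): k* = (0.31/0.098)^(1/0.58) ≈ 7.2829, y* = 7.2829^0.42 ≈ 2.3023, c* = (1−0.31)·2.3023 ≈ 1.5886.
Maximizing c = f(k) − (n+δ)·k gives f'(k) = n+δ, i.e. 0.42·k^(0.42−1) = 0.098, so k_gold = (0.42/0.098)^(1/0.58) ≈ 12.2941.
y_gold = 12.2941^0.42 ≈ 2.8686, c_gold = y_gold − 0.098·k_gold ≈ 1.6638.
Gain: Δc = 1.6638 − 1.5886 ≈ 0.0752.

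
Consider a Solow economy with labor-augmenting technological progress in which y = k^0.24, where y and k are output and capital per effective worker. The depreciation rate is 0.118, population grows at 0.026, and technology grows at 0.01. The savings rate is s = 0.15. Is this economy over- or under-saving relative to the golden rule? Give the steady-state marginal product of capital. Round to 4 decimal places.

The effective depreciation rate is n + g + δ = 0.026 + 0.01 + 0.118 = 0.154.
Steady-state k*: s·k^0.24 = 0.154·k gives k* = (0.15/0.154)^(1/0.76) ≈ 0.9660.
MPK = 0.24·0.9660^(-0.76) ≈ 0.2464.
MPK > n+g+δ = 0.154, so the economy is dynamically efficient (under-saving).

under-saving; MPK ≈ 0.2464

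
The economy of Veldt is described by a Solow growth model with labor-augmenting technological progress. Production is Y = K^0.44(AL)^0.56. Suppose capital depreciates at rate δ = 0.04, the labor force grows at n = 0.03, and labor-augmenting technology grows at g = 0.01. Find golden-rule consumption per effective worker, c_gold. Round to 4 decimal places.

c_gold ≈ 2.1375

Break-even investment rate: n + g + δ = 0.03 + 0.01 + 0.04 = 0.08.
At the golden rule the marginal product of capital equals n+g+δ: 0.44·k^(0.44−1) = 0.08. Solving, k_gold = (0.44/0.08)^(1/0.56) ≈ 20.9931.
y_gold = 20.9931^0.44 ≈ 3.8169.
c_gold = y_gold − (n+g+δ)·k_gold = 3.8169 − 0.08·20.9931 ≈ 2.1375.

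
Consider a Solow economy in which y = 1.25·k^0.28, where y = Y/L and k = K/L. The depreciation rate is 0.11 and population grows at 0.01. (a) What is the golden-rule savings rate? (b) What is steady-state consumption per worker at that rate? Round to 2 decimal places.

(a) s_gold = 0.28; (b) c_gold ≈ 1.36

Break-even investment rate: n + δ = 0.01 + 0.11 = 0.12.
For Cobb-Douglas, s_gold equals capital's share: s_gold = 0.28.
Maximizing c = f(k) − (n+δ)·k gives f'(k) = n+δ, i.e. 0.28·1.25·k^(0.28−1) = 0.12, so k_gold = (0.28·1.25/0.12)^(1/0.72) ≈ 4.4226.
y_gold = 1.25·4.4226^0.28 ≈ 1.8954; c_gold = (1−0.28)·y_gold ≈ 1.3647.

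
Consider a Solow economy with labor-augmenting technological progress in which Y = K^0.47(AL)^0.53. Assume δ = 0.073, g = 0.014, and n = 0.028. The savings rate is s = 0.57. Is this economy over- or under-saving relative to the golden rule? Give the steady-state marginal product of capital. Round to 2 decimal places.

Capital per effective worker breaks even when investment replaces (n + g + δ)·k; here n + g + δ = 0.115.
Steady-state k*: s·k^0.47 = 0.115·k gives k* = (0.57/0.115)^(1/0.53) ≈ 20.4953.
MPK = 0.47·20.4953^(-0.53) ≈ 0.0948.
MPK < n+g+δ = 0.115, so the economy is dynamically inefficient (over-saving).

over-saving; MPK ≈ 0.09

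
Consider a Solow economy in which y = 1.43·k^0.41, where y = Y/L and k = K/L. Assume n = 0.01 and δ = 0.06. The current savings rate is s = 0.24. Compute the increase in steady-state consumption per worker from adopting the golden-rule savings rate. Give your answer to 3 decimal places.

Break-even investment rate: n + δ = 0.01 + 0.06 = 0.07.
Current steady state (s = 0.24): k* = (0.24·1.43/0.07)^(1/0.59) ≈ 14.7997, y* = 1.43·14.7997^0.41 ≈ 4.3166, c* = (1−0.24)·4.3166 ≈ 3.2806.
At the golden rule the marginal product of capital equals n+δ: 0.41·1.43·k^(0.41−1) = 0.07. Solving, k_gold = (0.41·1.43/0.07)^(1/0.59) ≈ 36.6812.
y_gold = 1.43·36.6812^0.41 ≈ 6.2626, c_gold = y_gold − 0.07·k_gold ≈ 3.6950.
Gain: Δc = 3.6950 − 3.2806 ≈ 0.4144.

Δc ≈ 0.414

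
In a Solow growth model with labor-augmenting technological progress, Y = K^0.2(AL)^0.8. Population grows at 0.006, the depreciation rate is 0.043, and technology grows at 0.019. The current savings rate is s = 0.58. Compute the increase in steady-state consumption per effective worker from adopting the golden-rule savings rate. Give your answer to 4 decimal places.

Δc ≈ 0.3299

Break-even investment rate: n + g + δ = 0.006 + 0.019 + 0.043 = 0.068.
Current steady state (s = 0.58): k* = (0.58/0.068)^(1/0.8) ≈ 14.5764, y* = 14.5764^0.2 ≈ 1.7090, c* = (1−0.58)·1.7090 ≈ 0.7178.
At the golden rule the marginal product of capital equals n+g+δ: 0.2·k^(0.2−1) = 0.068. Solving, k_gold = (0.2/0.068)^(1/0.8) ≈ 3.8517.
y_gold = 3.8517^0.2 ≈ 1.3096, c_gold = y_gold − 0.068·k_gold ≈ 1.0477.
Gain: Δc = 1.0477 − 0.7178 ≈ 0.3299.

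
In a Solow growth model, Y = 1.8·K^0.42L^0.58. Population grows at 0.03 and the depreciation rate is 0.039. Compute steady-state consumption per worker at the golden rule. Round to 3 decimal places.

c_gold ≈ 5.910

n + δ = 0.03 + 0.039 = 0.069.
At the golden rule the marginal product of capital equals n+δ: 0.42·1.8·k^(0.42−1) = 0.069. Solving, k_gold = (0.42·1.8/0.069)^(1/0.58) ≈ 62.0211.
y_gold = 1.8·62.0211^0.42 ≈ 10.1892.
c_gold = y_gold − (n+δ)·k_gold = 10.1892 − 0.069·62.0211 ≈ 5.9097.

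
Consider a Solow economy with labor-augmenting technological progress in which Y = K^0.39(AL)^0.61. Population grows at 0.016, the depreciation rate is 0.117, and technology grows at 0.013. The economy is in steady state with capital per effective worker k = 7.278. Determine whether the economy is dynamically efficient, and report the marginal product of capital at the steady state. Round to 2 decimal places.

n + g + δ = 0.016 + 0.013 + 0.117 = 0.146.
MPK = 0.39·k^(0.39−1) = 0.39·7.278^(-0.61) ≈ 0.1162.
MPK < 0.146, so the economy is dynamically inefficient (over-saving).

dynamically inefficient; MPK ≈ 0.12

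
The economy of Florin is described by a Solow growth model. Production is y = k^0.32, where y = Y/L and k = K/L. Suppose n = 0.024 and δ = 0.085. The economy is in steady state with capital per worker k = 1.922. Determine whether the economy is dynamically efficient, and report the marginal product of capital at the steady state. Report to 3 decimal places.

dynamically efficient; MPK ≈ 0.205

The effective depreciation rate is n + δ = 0.024 + 0.085 = 0.109.
MPK = 0.32·k^(0.32−1) = 0.32·1.922^(-0.68) ≈ 0.2052.
MPK > 0.109, so the economy is dynamically efficient (under-saving).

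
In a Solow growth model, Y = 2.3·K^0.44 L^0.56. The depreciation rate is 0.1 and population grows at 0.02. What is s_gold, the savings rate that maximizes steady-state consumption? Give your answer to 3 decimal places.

s_gold = 0.440

Capital per worker breaks even when investment replaces (n + δ)·k; here n + δ = 0.12.
At the golden rule MPK = n+δ, and in any Cobb-Douglas steady state s = (n+δ)·k/y = MPK·k/y = capital's share 0.44.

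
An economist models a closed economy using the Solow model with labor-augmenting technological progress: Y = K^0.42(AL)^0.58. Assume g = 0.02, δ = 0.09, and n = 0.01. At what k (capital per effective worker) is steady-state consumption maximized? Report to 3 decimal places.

k_gold ≈ 8.671

n + g + δ = 0.01 + 0.02 + 0.09 = 0.12.
Maximizing c = f(k) − (n+g+δ)·k gives f'(k) = n+g+δ, i.e. 0.42·k^(0.42−1) = 0.12, so k_gold = (0.42/0.12)^(1/0.58) ≈ 8.6706.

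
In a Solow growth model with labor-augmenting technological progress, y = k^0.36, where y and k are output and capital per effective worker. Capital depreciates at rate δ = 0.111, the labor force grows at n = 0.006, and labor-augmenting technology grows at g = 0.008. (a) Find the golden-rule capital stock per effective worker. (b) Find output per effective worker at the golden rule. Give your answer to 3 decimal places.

(a) k_gold ≈ 5.222; (b) y_gold ≈ 1.813

The effective depreciation rate is n + g + δ = 0.006 + 0.008 + 0.111 = 0.125.
Golden rule sets MPK = n+g+δ: 0.36·k^(0.36−1) = 0.125, so k_gold = (0.36/0.125)^(1/0.64) ≈ 5.2216.
y_gold = 5.2216^0.36 ≈ 1.8130.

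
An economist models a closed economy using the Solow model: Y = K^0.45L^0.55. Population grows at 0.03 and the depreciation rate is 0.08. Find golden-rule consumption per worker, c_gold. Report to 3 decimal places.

c_gold ≈ 1.742

Break-even investment rate: n + δ = 0.03 + 0.08 = 0.11.
Maximizing c = f(k) − (n+δ)·k gives f'(k) = n+δ, i.e. 0.45·k^(0.45−1) = 0.11, so k_gold = (0.45/0.11)^(1/0.55) ≈ 12.9539.
y_gold = 12.9539^0.45 ≈ 3.1665.
c_gold = y_gold − (n+δ)·k_gold = 3.1665 − 0.11·12.9539 ≈ 1.7416.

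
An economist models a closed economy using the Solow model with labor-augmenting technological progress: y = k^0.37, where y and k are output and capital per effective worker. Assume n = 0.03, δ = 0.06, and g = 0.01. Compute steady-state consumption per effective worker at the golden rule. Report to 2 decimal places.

n + g + δ = 0.03 + 0.01 + 0.06 = 0.1.
Golden rule sets MPK = n+g+δ: 0.37·k^(0.37−1) = 0.1, so k_gold = (0.37/0.1)^(1/0.63) ≈ 7.9782.
y_gold = 7.9782^0.37 ≈ 2.1563.
c_gold = y_gold − (n+g+δ)·k_gold = 2.1563 − 0.1·7.9782 ≈ 1.3585.

c_gold ≈ 1.36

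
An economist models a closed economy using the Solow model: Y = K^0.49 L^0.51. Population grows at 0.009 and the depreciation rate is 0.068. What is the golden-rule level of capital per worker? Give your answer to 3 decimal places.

k_gold ≈ 37.661

The effective depreciation rate is n + δ = 0.009 + 0.068 = 0.077.
Maximizing c = f(k) − (n+δ)·k gives f'(k) = n+δ, i.e. 0.49·k^(0.49−1) = 0.077, so k_gold = (0.49/0.077)^(1/0.51) ≈ 37.6611.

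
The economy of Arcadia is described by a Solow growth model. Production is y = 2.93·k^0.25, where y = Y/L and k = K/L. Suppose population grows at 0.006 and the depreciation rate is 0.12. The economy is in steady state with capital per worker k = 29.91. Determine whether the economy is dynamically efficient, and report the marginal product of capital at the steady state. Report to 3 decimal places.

The effective depreciation rate is n + δ = 0.006 + 0.12 = 0.126.
MPK = 0.25·2.93·k^(0.25−1) = 0.25·2.93·29.91^(-0.75) ≈ 0.0573.
MPK < 0.126, so the economy is dynamically inefficient (over-saving).

dynamically inefficient; MPK ≈ 0.057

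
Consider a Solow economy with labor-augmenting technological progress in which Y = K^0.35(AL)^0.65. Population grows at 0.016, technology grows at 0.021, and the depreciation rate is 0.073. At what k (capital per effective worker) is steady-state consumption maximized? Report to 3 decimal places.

n + g + δ = 0.016 + 0.021 + 0.073 = 0.11.
At the golden rule the marginal product of capital equals n+g+δ: 0.35·k^(0.35−1) = 0.11. Solving, k_gold = (0.35/0.11)^(1/0.65) ≈ 5.9340.

k_gold ≈ 5.934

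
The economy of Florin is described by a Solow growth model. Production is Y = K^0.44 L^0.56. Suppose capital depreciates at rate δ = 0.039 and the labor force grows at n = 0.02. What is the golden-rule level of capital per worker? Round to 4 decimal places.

k_gold ≈ 36.1589

The effective depreciation rate is n + δ = 0.02 + 0.039 = 0.059.
Setting f'(k) = n+δ gives 0.44·k^(0.44−1) = 0.059, hence k_gold = (0.44/0.059)^(1/0.56) ≈ 36.1589.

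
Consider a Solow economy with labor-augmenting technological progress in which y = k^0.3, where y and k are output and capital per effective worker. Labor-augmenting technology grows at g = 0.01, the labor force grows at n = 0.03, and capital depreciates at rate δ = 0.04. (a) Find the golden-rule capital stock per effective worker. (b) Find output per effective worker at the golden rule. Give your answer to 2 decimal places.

Break-even investment rate: n + g + δ = 0.03 + 0.01 + 0.04 = 0.08.
Maximizing c = f(k) − (n+g+δ)·k gives f'(k) = n+g+δ, i.e. 0.3·k^(0.3−1) = 0.08, so k_gold = (0.3/0.08)^(1/0.7) ≈ 6.6076.
y_gold = 6.6076^0.3 ≈ 1.7620.

(a) k_gold ≈ 6.61; (b) y_gold ≈ 1.76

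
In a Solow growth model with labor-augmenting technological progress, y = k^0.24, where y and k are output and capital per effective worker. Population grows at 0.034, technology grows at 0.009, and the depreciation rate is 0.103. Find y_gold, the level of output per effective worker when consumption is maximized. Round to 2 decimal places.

y_gold ≈ 1.17

n + g + δ = 0.034 + 0.009 + 0.103 = 0.146.
Setting f'(k) = n+g+δ gives 0.24·k^(0.24−1) = 0.146, hence k_gold = (0.24/0.146)^(1/0.76) ≈ 1.9232.
Output: y_gold = k_gold^0.24 = 1.9232^0.24 ≈ 1.1699.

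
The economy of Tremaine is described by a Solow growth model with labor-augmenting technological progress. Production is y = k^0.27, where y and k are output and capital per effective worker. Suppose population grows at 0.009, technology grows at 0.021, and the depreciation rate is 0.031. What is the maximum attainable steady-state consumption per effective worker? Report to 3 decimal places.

The effective depreciation rate is n + g + δ = 0.009 + 0.021 + 0.031 = 0.061.
At the golden rule the marginal product of capital equals n+g+δ: 0.27·k^(0.27−1) = 0.061. Solving, k_gold = (0.27/0.061)^(1/0.73) ≈ 7.6732.
y_gold = 7.6732^0.27 ≈ 1.7336.
c_gold = y_gold − (n+g+δ)·k_gold = 1.7336 − 0.061·7.6732 ≈ 1.2655.

c_gold ≈ 1.266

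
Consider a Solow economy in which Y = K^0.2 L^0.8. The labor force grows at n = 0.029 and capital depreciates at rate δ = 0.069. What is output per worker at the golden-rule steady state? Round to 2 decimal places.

y_gold ≈ 1.20

n + δ = 0.029 + 0.069 = 0.098.
Golden rule sets MPK = n+δ: 0.2·k^(0.2−1) = 0.098, so k_gold = (0.2/0.098)^(1/0.8) ≈ 2.4392.
Output: y_gold = k_gold^0.2 = 2.4392^0.2 ≈ 1.1952.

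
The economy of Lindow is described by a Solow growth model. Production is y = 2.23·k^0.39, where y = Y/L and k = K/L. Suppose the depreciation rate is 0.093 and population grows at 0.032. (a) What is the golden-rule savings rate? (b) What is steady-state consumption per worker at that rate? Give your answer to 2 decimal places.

The effective depreciation rate is n + δ = 0.032 + 0.093 = 0.125.
For Cobb-Douglas, s_gold equals capital's share: s_gold = 0.39.
Maximizing c = f(k) − (n+δ)·k gives f'(k) = n+δ, i.e. 0.39·2.23·k^(0.39−1) = 0.125, so k_gold = (0.39·2.23/0.125)^(1/0.61) ≈ 24.0481.
y_gold = 2.23·24.0481^0.39 ≈ 7.7077; c_gold = (1−0.39)·y_gold ≈ 4.7017.

(a) s_gold = 0.39; (b) c_gold ≈ 4.70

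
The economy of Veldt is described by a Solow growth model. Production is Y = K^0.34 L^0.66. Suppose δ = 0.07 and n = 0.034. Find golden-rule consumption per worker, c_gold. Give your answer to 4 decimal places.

c_gold ≈ 1.2150

The effective depreciation rate is n + δ = 0.034 + 0.07 = 0.104.
At the golden rule the marginal product of capital equals n+δ: 0.34·k^(0.34−1) = 0.104. Solving, k_gold = (0.34/0.104)^(1/0.66) ≈ 6.0181.
y_gold = 6.0181^0.34 ≈ 1.8408.
c_gold = y_gold − (n+δ)·k_gold = 1.8408 − 0.104·6.0181 ≈ 1.2150.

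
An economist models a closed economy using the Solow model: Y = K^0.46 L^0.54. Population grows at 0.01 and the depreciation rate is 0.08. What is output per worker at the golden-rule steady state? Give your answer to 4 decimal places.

Capital per worker breaks even when investment replaces (n + δ)·k; here n + δ = 0.09.
Maximizing c = f(k) − (n+δ)·k gives f'(k) = n+δ, i.e. 0.46·k^(0.46−1) = 0.09, so k_gold = (0.46/0.09)^(1/0.54) ≈ 20.5147.
Output: y_gold = k_gold^0.46 = 20.5147^0.46 ≈ 4.0137.

y_gold ≈ 4.0137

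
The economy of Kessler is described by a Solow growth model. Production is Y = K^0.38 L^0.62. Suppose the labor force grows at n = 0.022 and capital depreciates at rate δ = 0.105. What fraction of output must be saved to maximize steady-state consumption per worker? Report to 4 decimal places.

n + δ = 0.022 + 0.105 = 0.127.
At the golden rule MPK = n+δ, and in any Cobb-Douglas steady state s = (n+δ)·k/y = MPK·k/y = capital's share 0.38.

s_gold = 0.3800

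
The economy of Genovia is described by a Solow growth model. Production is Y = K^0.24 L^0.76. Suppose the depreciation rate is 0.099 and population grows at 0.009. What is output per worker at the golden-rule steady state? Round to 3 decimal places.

Capital per worker breaks even when investment replaces (n + δ)·k; here n + δ = 0.108.
Setting f'(k) = n+δ gives 0.24·k^(0.24−1) = 0.108, hence k_gold = (0.24/0.108)^(1/0.76) ≈ 2.8596.
Output: y_gold = k_gold^0.24 = 2.8596^0.24 ≈ 1.2868.

y_gold ≈ 1.287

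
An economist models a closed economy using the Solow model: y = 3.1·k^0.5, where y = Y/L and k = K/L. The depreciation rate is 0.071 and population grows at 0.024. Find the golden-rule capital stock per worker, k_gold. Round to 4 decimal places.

k_gold ≈ 266.2050

Break-even investment rate: n + δ = 0.024 + 0.071 = 0.095.
Maximizing c = f(k) − (n+δ)·k gives f'(k) = n+δ, i.e. 0.5·3.1·k^(0.5−1) = 0.095, so k_gold = (0.5·3.1/0.095)^(1/0.5) ≈ 266.2050.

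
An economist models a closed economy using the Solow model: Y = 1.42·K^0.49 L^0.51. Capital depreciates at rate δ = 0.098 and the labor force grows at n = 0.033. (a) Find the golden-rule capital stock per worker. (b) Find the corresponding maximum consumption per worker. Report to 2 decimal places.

(a) k_gold ≈ 26.42; (b) c_gold ≈ 3.60

Capital per worker breaks even when investment replaces (n + δ)·k; here n + δ = 0.131.
Golden rule sets MPK = n+δ: 0.49·1.42·k^(0.49−1) = 0.131, so k_gold = (0.49·1.42/0.131)^(1/0.51) ≈ 26.4233.
y_gold = 1.42·26.4233^0.49 ≈ 7.0642; c_gold = y_gold − 0.131·k_gold ≈ 3.6027.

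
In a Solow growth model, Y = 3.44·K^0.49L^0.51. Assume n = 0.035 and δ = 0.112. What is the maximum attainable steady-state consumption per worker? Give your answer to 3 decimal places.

c_gold ≈ 18.282

The effective depreciation rate is n + δ = 0.035 + 0.112 = 0.147.
Golden rule sets MPK = n+δ: 0.49·3.44·k^(0.49−1) = 0.147, so k_gold = (0.49·3.44/0.147)^(1/0.51) ≈ 119.4890.
y_gold = 3.44·119.4890^0.49 ≈ 35.8467.
c_gold = y_gold − (n+δ)·k_gold = 35.8467 − 0.147·119.4890 ≈ 18.2818.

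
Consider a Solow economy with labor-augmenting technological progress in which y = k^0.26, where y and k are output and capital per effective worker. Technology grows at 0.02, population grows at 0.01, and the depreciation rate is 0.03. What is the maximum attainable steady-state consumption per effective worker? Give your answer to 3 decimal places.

n + g + δ = 0.01 + 0.02 + 0.03 = 0.06.
At the golden rule the marginal product of capital equals n+g+δ: 0.26·k^(0.26−1) = 0.06. Solving, k_gold = (0.26/0.06)^(1/0.74) ≈ 7.2539.
y_gold = 7.2539^0.26 ≈ 1.6740.
c_gold = y_gold − (n+g+δ)·k_gold = 1.6740 − 0.06·7.2539 ≈ 1.2387.

c_gold ≈ 1.239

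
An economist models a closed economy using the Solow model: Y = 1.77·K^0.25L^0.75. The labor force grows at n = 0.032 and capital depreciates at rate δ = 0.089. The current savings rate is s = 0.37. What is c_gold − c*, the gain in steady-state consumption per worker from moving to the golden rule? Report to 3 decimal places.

Break-even investment rate: n + δ = 0.032 + 0.089 = 0.121.
Current steady state (s = 0.37): k* = (0.37·1.77/0.121)^(1/0.75) ≈ 9.5028, y* = 1.77·9.5028^0.25 ≈ 3.1077, c* = (1−0.37)·3.1077 ≈ 1.9578.
Golden rule sets MPK = n+δ: 0.25·1.77·k^(0.25−1) = 0.121, so k_gold = (0.25·1.77/0.121)^(1/0.75) ≈ 5.6343.
y_gold = 1.77·5.6343^0.25 ≈ 2.7270, c_gold = y_gold − 0.121·k_gold ≈ 2.0452.
Gain: Δc = 2.0452 − 1.9578 ≈ 0.0874.

Δc ≈ 0.087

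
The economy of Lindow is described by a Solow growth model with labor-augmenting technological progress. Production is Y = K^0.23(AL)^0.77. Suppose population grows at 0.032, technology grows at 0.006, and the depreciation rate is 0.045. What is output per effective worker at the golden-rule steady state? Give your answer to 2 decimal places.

y_gold ≈ 1.36

The effective depreciation rate is n + g + δ = 0.032 + 0.006 + 0.045 = 0.083.
Maximizing c = f(k) − (n+g+δ)·k gives f'(k) = n+g+δ, i.e. 0.23·k^(0.23−1) = 0.083, so k_gold = (0.23/0.083)^(1/0.77) ≈ 3.7572.
Output: y_gold = k_gold^0.23 = 3.7572^0.23 ≈ 1.3559.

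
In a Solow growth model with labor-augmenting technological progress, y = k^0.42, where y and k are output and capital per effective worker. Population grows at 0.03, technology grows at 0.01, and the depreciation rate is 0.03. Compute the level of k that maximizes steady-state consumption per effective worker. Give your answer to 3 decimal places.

n + g + δ = 0.03 + 0.01 + 0.03 = 0.07.
Setting f'(k) = n+g+δ gives 0.42·k^(0.42−1) = 0.07, hence k_gold = (0.42/0.07)^(1/0.58) ≈ 21.9604.

k_gold ≈ 21.960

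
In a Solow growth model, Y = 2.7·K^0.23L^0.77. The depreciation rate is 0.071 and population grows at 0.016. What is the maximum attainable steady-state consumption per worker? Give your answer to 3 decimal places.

c_gold ≈ 3.740

n + δ = 0.016 + 0.071 = 0.087.
Maximizing c = f(k) − (n+δ)·k gives f'(k) = n+δ, i.e. 0.23·2.7·k^(0.23−1) = 0.087, so k_gold = (0.23·2.7/0.087)^(1/0.77) ≈ 12.8391.
y_gold = 2.7·12.8391^0.23 ≈ 4.8565.
c_gold = y_gold − (n+δ)·k_gold = 4.8565 − 0.087·12.8391 ≈ 3.7395.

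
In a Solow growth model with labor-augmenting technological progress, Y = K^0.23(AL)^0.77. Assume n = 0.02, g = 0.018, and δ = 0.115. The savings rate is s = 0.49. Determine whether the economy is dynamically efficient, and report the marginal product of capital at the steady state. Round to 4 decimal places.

dynamically inefficient; MPK ≈ 0.0718

The effective depreciation rate is n + g + δ = 0.02 + 0.018 + 0.115 = 0.153.
Steady-state k*: s·k^0.23 = 0.153·k gives k* = (0.49/0.153)^(1/0.77) ≈ 4.5342.
MPK = 0.23·4.5342^(-0.77) ≈ 0.0718.
MPK < n+g+δ = 0.153, so the economy is dynamically inefficient (over-saving).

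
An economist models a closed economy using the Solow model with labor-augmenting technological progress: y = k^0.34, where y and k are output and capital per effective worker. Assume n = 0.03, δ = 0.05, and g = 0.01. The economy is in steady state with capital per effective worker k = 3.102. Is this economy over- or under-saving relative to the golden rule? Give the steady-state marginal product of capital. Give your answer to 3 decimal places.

under-saving; MPK ≈ 0.161

n + g + δ = 0.03 + 0.01 + 0.05 = 0.09.
MPK = 0.34·k^(0.34−1) = 0.34·3.102^(-0.66) ≈ 0.1611.
MPK > 0.09, so the economy is dynamically efficient (under-saving).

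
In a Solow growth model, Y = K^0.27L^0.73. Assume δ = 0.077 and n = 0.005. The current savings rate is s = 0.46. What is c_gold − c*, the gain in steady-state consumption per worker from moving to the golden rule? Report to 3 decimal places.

The effective depreciation rate is n + δ = 0.005 + 0.077 = 0.082.
Current steady state (s = 0.46): k* = (0.46/0.082)^(1/0.73) ≈ 10.6157, y* = 10.6157^0.27 ≈ 1.8924, c* = (1−0.46)·1.8924 ≈ 1.0219.
Maximizing c = f(k) − (n+δ)·k gives f'(k) = n+δ, i.e. 0.27·k^(0.27−1) = 0.082, so k_gold = (0.27/0.082)^(1/0.73) ≈ 5.1165.
y_gold = 5.1165^0.27 ≈ 1.5539, c_gold = y_gold − 0.082·k_gold ≈ 1.1343.
Gain: Δc = 1.1343 − 1.0219 ≈ 0.1125.

Δc ≈ 0.112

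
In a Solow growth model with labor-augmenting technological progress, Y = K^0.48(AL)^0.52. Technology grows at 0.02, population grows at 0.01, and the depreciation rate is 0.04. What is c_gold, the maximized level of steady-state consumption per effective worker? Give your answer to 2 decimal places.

The effective depreciation rate is n + g + δ = 0.01 + 0.02 + 0.04 = 0.07.
Setting f'(k) = n+g+δ gives 0.48·k^(0.48−1) = 0.07, hence k_gold = (0.48/0.07)^(1/0.52) ≈ 40.5478.
y_gold = 40.5478^0.48 ≈ 5.9132.
c_gold = y_gold − (n+g+δ)·k_gold = 5.9132 − 0.07·40.5478 ≈ 3.0749.

c_gold ≈ 3.07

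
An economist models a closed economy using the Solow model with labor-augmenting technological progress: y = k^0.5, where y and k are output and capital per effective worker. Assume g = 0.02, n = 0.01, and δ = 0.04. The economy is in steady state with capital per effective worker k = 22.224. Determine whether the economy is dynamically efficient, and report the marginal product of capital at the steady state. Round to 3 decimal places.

The effective depreciation rate is n + g + δ = 0.01 + 0.02 + 0.04 = 0.07.
MPK = 0.5·k^(0.5−1) = 0.5·22.224^(-0.5) ≈ 0.1061.
MPK > 0.07, so the economy is dynamically efficient (under-saving).

dynamically efficient; MPK ≈ 0.106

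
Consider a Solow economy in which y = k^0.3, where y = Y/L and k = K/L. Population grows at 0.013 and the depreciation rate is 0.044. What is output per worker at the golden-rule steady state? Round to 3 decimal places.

y_gold ≈ 2.038

n + δ = 0.013 + 0.044 = 0.057.
Golden rule sets MPK = n+δ: 0.3·k^(0.3−1) = 0.057, so k_gold = (0.3/0.057)^(1/0.7) ≈ 10.7239.
Output: y_gold = k_gold^0.3 = 10.7239^0.3 ≈ 2.0375.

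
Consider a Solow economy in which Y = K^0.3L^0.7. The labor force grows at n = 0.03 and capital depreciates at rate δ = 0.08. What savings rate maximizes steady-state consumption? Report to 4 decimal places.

s_gold = 0.3000

Break-even investment rate: n + δ = 0.03 + 0.08 = 0.11.
At the golden rule MPK = n+δ, and in any Cobb-Douglas steady state s = (n+δ)·k/y = MPK·k/y = capital's share 0.3.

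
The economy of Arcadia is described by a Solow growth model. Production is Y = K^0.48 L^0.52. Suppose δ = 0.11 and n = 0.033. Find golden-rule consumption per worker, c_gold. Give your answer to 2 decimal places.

Capital per worker breaks even when investment replaces (n + δ)·k; here n + δ = 0.143.
At the golden rule the marginal product of capital equals n+δ: 0.48·k^(0.48−1) = 0.143. Solving, k_gold = (0.48/0.143)^(1/0.52) ≈ 10.2649.
y_gold = 10.2649^0.48 ≈ 3.0581.
c_gold = y_gold − (n+δ)·k_gold = 3.0581 − 0.143·10.2649 ≈ 1.5902.

c_gold ≈ 1.59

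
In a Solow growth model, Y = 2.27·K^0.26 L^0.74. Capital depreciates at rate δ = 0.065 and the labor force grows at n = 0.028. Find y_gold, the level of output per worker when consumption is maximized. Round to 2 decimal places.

n + δ = 0.028 + 0.065 = 0.093.
Setting f'(k) = n+δ gives 0.26·2.27·k^(0.26−1) = 0.093, hence k_gold = (0.26·2.27/0.093)^(1/0.74) ≈ 12.1473.
Output: y_gold = 2.27·k_gold^0.26 = 2.27·12.1473^0.26 ≈ 4.3450.

y_gold ≈ 4.35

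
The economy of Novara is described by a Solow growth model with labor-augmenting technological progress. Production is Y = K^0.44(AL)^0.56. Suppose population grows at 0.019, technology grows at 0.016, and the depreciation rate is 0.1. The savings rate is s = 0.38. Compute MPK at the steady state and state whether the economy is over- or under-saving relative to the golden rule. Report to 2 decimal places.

under-saving; MPK ≈ 0.16

Break-even investment rate: n + g + δ = 0.019 + 0.016 + 0.1 = 0.135.
Steady-state k*: s·k^0.44 = 0.135·k gives k* = (0.38/0.135)^(1/0.56) ≈ 6.3473.
MPK = 0.44·6.3473^(-0.56) ≈ 0.1563.
MPK > n+g+δ = 0.135, so the economy is dynamically efficient (under-saving).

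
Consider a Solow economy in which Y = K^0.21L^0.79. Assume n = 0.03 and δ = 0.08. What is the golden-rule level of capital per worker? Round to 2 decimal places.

n + δ = 0.03 + 0.08 = 0.11.
Golden rule sets MPK = n+δ: 0.21·k^(0.21−1) = 0.11, so k_gold = (0.21/0.11)^(1/0.79) ≈ 2.2671.

k_gold ≈ 2.27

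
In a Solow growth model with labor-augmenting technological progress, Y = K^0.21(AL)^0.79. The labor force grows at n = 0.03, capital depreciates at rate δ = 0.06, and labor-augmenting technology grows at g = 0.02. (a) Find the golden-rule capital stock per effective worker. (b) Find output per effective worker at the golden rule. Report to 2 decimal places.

(a) k_gold ≈ 2.27; (b) y_gold ≈ 1.19

n + g + δ = 0.03 + 0.02 + 0.06 = 0.11.
Golden rule sets MPK = n+g+δ: 0.21·k^(0.21−1) = 0.11, so k_gold = (0.21/0.11)^(1/0.79) ≈ 2.2671.
y_gold = 2.2671^0.21 ≈ 1.1875.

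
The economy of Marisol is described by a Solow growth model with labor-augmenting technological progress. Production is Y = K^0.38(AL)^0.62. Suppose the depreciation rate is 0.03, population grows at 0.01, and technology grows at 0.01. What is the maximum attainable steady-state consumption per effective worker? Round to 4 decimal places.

Capital per effective worker breaks even when investment replaces (n + g + δ)·k; here n + g + δ = 0.05.
Maximizing c = f(k) − (n+g+δ)·k gives f'(k) = n+g+δ, i.e. 0.38·k^(0.38−1) = 0.05, so k_gold = (0.38/0.05)^(1/0.62) ≈ 26.3431.
y_gold = 26.3431^0.38 ≈ 3.4662.
c_gold = y_gold − (n+g+δ)·k_gold = 3.4662 − 0.05·26.3431 ≈ 2.1490.

c_gold ≈ 2.1490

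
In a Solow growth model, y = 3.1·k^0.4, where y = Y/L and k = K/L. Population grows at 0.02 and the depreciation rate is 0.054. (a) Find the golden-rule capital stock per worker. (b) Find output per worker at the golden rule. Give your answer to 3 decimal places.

(a) k_gold ≈ 109.728; (b) y_gold ≈ 20.300

Break-even investment rate: n + δ = 0.02 + 0.054 = 0.074.
Golden rule sets MPK = n+δ: 0.4·3.1·k^(0.4−1) = 0.074, so k_gold = (0.4·3.1/0.074)^(1/0.6) ≈ 109.7278.
y_gold = 3.1·109.7278^0.4 ≈ 20.2996.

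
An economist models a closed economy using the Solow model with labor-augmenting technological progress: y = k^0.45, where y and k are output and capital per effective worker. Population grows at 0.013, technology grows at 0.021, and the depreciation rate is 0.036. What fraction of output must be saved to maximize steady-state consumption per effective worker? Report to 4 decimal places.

s_gold = 0.4500

The effective depreciation rate is n + g + δ = 0.013 + 0.021 + 0.036 = 0.07.
At the golden rule MPK = n+g+δ, and in any Cobb-Douglas steady state s = (n+g+δ)·k/y = MPK·k/y = capital's share 0.45.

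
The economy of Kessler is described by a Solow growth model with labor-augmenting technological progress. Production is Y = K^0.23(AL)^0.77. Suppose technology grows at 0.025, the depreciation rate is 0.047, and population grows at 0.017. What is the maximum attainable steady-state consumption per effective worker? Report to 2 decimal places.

Capital per effective worker breaks even when investment replaces (n + g + δ)·k; here n + g + δ = 0.089.
Setting f'(k) = n+g+δ gives 0.23·k^(0.23−1) = 0.089, hence k_gold = (0.23/0.089)^(1/0.77) ≈ 3.4317.
y_gold = 3.4317^0.23 ≈ 1.3279.
c_gold = y_gold − (n+g+δ)·k_gold = 1.3279 − 0.089·3.4317 ≈ 1.0225.

c_gold ≈ 1.02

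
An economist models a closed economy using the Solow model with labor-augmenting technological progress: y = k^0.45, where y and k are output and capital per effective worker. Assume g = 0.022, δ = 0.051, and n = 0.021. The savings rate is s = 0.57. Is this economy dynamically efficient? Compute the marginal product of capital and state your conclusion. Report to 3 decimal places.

n + g + δ = 0.021 + 0.022 + 0.051 = 0.094.
Steady-state k*: s·k^0.45 = 0.094·k gives k* = (0.57/0.094)^(1/0.55) ≈ 26.4958.
MPK = 0.45·26.4958^(-0.55) ≈ 0.0742.
MPK < n+g+δ = 0.094, so the economy is dynamically inefficient (over-saving).

dynamically inefficient; MPK ≈ 0.074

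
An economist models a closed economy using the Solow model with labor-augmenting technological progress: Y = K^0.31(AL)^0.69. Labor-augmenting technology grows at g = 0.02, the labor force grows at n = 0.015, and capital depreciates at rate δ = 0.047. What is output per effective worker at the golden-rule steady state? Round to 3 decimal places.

y_gold ≈ 1.818

n + g + δ = 0.015 + 0.02 + 0.047 = 0.082.
Maximizing c = f(k) − (n+g+δ)·k gives f'(k) = n+g+δ, i.e. 0.31·k^(0.31−1) = 0.082, so k_gold = (0.31/0.082)^(1/0.69) ≈ 6.8711.
Output: y_gold = k_gold^0.31 = 6.8711^0.31 ≈ 1.8175.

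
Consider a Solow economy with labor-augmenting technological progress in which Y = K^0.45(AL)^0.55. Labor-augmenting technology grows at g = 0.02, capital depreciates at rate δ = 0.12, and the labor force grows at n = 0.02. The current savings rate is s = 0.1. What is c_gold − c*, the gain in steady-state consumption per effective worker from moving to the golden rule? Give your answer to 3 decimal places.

The effective depreciation rate is n + g + δ = 0.02 + 0.02 + 0.12 = 0.16.
Current steady state (s = 0.1): k* = (0.1/0.16)^(1/0.55) ≈ 0.4255, y* = 0.4255^0.45 ≈ 0.6808, c* = (1−0.1)·0.6808 ≈ 0.6127.
Golden rule sets MPK = n+g+δ: 0.45·k^(0.45−1) = 0.16, so k_gold = (0.45/0.16)^(1/0.55) ≈ 6.5544.
y_gold = 6.5544^0.45 ≈ 2.3304, c_gold = y_gold − 0.16·k_gold ≈ 1.2817.
Gain: Δc = 1.2817 − 0.6127 ≈ 0.6691.

Δc ≈ 0.669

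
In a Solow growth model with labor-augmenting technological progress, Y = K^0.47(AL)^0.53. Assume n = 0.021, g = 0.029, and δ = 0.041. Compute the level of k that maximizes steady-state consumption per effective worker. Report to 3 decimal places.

k_gold ≈ 22.151

n + g + δ = 0.021 + 0.029 + 0.041 = 0.091.
Golden rule sets MPK = n+g+δ: 0.47·k^(0.47−1) = 0.091, so k_gold = (0.47/0.091)^(1/0.53) ≈ 22.1508.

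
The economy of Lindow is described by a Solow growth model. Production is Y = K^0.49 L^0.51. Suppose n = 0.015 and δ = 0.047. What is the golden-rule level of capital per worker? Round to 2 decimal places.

Break-even investment rate: n + δ = 0.015 + 0.047 = 0.062.
Setting f'(k) = n+δ gives 0.49·k^(0.49−1) = 0.062, hence k_gold = (0.49/0.062)^(1/0.51) ≈ 57.5971.

k_gold ≈ 57.60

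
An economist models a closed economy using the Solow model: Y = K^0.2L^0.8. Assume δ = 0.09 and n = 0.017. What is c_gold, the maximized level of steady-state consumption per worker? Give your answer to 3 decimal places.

c_gold ≈ 0.935

Break-even investment rate: n + δ = 0.017 + 0.09 = 0.107.
Maximizing c = f(k) − (n+δ)·k gives f'(k) = n+δ, i.e. 0.2·k^(0.2−1) = 0.107, so k_gold = (0.2/0.107)^(1/0.8) ≈ 2.1855.
y_gold = 2.1855^0.2 ≈ 1.1693.
c_gold = y_gold − (n+δ)·k_gold = 1.1693 − 0.107·2.1855 ≈ 0.9354.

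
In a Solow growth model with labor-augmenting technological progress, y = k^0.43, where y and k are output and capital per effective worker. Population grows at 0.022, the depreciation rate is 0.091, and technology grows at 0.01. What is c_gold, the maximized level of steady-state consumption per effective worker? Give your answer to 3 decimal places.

c_gold ≈ 1.465

n + g + δ = 0.022 + 0.01 + 0.091 = 0.123.
At the golden rule the marginal product of capital equals n+g+δ: 0.43·k^(0.43−1) = 0.123. Solving, k_gold = (0.43/0.123)^(1/0.57) ≈ 8.9871.
y_gold = 8.9871^0.43 ≈ 2.5707.
c_gold = y_gold − (n+g+δ)·k_gold = 2.5707 − 0.123·8.9871 ≈ 1.4653.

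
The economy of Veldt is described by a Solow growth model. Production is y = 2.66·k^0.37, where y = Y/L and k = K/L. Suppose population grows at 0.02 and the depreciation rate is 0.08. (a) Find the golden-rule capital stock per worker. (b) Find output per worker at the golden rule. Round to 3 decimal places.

(a) k_gold ≈ 37.698; (b) y_gold ≈ 10.189

The effective depreciation rate is n + δ = 0.02 + 0.08 = 0.1.
Setting f'(k) = n+δ gives 0.37·2.66·k^(0.37−1) = 0.1, hence k_gold = (0.37·2.66/0.1)^(1/0.63) ≈ 37.6984.
y_gold = 2.66·37.6984^0.37 ≈ 10.1888.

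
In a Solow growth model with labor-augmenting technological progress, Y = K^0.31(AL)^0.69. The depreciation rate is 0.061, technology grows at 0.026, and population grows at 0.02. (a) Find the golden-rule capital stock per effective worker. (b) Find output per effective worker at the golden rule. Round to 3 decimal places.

Capital per effective worker breaks even when investment replaces (n + g + δ)·k; here n + g + δ = 0.107.
At the golden rule the marginal product of capital equals n+g+δ: 0.31·k^(0.31−1) = 0.107. Solving, k_gold = (0.31/0.107)^(1/0.69) ≈ 4.6723.
y_gold = 4.6723^0.31 ≈ 1.6127.

(a) k_gold ≈ 4.672; (b) y_gold ≈ 1.613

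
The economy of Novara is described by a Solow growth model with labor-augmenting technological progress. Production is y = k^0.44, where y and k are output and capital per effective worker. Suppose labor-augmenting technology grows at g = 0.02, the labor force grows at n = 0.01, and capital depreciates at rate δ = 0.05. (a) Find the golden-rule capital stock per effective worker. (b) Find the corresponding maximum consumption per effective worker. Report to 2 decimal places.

(a) k_gold ≈ 20.99; (b) c_gold ≈ 2.14

Break-even investment rate: n + g + δ = 0.01 + 0.02 + 0.05 = 0.08.
Maximizing c = f(k) − (n+g+δ)·k gives f'(k) = n+g+δ, i.e. 0.44·k^(0.44−1) = 0.08, so k_gold = (0.44/0.08)^(1/0.56) ≈ 20.9931.
y_gold = 20.9931^0.44 ≈ 3.8169; c_gold = y_gold − 0.08·k_gold ≈ 2.1375.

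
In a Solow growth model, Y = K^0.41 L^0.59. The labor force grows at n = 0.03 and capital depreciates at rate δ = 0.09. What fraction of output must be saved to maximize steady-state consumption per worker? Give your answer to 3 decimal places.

s_gold = 0.410

The effective depreciation rate is n + δ = 0.03 + 0.09 = 0.12.
At the golden rule MPK = n+δ, and in any Cobb-Douglas steady state s = (n+δ)·k/y = MPK·k/y = capital's share 0.41.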